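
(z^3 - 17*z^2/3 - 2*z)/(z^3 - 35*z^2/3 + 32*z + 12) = z/(z - 6)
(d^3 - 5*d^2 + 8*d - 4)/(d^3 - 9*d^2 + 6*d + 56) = (d^3 - 5*d^2 + 8*d - 4)/(d^3 - 9*d^2 + 6*d + 56)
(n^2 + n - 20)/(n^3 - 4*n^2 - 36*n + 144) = (n + 5)/(n^2 - 36)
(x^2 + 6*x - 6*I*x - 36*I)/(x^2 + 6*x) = (x - 6*I)/x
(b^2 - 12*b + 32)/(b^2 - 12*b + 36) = (b^2 - 12*b + 32)/(b^2 - 12*b + 36)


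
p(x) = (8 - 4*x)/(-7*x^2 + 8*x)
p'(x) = (8 - 4*x)*(14*x - 8)/(-7*x^2 + 8*x)^2 - 4/(-7*x^2 + 8*x)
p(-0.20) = -4.68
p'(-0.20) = -24.76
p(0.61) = 2.44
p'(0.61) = -1.18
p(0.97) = 3.51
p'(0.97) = 13.28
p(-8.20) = -0.08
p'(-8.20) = -0.01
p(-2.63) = -0.27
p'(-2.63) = -0.11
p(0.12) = 8.75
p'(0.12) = -69.03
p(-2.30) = -0.31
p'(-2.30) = -0.15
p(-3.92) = -0.17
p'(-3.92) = -0.05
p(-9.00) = -0.07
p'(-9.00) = -0.00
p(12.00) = 0.04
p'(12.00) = 0.00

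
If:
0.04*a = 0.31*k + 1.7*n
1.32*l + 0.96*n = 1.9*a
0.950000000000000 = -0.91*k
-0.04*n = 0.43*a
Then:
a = -0.02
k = -1.04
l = -0.16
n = 0.19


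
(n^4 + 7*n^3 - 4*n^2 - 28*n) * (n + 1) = n^5 + 8*n^4 + 3*n^3 - 32*n^2 - 28*n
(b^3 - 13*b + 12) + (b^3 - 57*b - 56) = 2*b^3 - 70*b - 44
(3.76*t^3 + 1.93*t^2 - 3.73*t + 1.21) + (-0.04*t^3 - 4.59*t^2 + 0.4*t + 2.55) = 3.72*t^3 - 2.66*t^2 - 3.33*t + 3.76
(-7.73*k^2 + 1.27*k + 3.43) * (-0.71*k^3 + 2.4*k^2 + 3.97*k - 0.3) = 5.4883*k^5 - 19.4537*k^4 - 30.0754*k^3 + 15.5929*k^2 + 13.2361*k - 1.029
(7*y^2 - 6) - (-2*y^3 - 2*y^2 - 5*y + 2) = 2*y^3 + 9*y^2 + 5*y - 8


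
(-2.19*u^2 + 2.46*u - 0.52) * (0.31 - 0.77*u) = 1.6863*u^3 - 2.5731*u^2 + 1.163*u - 0.1612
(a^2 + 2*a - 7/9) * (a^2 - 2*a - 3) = a^4 - 70*a^2/9 - 40*a/9 + 7/3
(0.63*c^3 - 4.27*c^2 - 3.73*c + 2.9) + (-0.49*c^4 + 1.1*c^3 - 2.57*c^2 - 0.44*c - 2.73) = -0.49*c^4 + 1.73*c^3 - 6.84*c^2 - 4.17*c + 0.17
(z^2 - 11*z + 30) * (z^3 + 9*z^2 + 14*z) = z^5 - 2*z^4 - 55*z^3 + 116*z^2 + 420*z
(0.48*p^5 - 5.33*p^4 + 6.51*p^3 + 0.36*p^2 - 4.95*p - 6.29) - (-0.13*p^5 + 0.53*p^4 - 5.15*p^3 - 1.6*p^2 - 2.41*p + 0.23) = 0.61*p^5 - 5.86*p^4 + 11.66*p^3 + 1.96*p^2 - 2.54*p - 6.52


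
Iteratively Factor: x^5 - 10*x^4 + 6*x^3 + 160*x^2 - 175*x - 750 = (x + 3)*(x^4 - 13*x^3 + 45*x^2 + 25*x - 250) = (x - 5)*(x + 3)*(x^3 - 8*x^2 + 5*x + 50) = (x - 5)*(x + 2)*(x + 3)*(x^2 - 10*x + 25) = (x - 5)^2*(x + 2)*(x + 3)*(x - 5)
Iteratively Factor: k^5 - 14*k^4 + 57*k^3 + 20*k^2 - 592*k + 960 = (k - 4)*(k^4 - 10*k^3 + 17*k^2 + 88*k - 240) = (k - 4)*(k + 3)*(k^3 - 13*k^2 + 56*k - 80) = (k - 5)*(k - 4)*(k + 3)*(k^2 - 8*k + 16) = (k - 5)*(k - 4)^2*(k + 3)*(k - 4)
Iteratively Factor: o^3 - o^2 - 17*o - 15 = (o - 5)*(o^2 + 4*o + 3) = (o - 5)*(o + 1)*(o + 3)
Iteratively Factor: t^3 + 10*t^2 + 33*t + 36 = (t + 3)*(t^2 + 7*t + 12) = (t + 3)*(t + 4)*(t + 3)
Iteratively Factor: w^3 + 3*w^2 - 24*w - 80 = (w + 4)*(w^2 - w - 20) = (w + 4)^2*(w - 5)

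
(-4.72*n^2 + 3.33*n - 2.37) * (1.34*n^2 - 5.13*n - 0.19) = -6.3248*n^4 + 28.6758*n^3 - 19.3619*n^2 + 11.5254*n + 0.4503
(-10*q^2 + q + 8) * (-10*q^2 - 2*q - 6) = 100*q^4 + 10*q^3 - 22*q^2 - 22*q - 48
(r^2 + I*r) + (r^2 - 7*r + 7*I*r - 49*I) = 2*r^2 - 7*r + 8*I*r - 49*I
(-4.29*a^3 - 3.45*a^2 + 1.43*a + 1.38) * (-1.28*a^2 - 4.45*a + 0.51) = 5.4912*a^5 + 23.5065*a^4 + 11.3342*a^3 - 9.8894*a^2 - 5.4117*a + 0.7038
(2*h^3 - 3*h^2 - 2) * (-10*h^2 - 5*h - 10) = -20*h^5 + 20*h^4 - 5*h^3 + 50*h^2 + 10*h + 20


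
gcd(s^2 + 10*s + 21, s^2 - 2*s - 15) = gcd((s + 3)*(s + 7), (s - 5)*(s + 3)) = s + 3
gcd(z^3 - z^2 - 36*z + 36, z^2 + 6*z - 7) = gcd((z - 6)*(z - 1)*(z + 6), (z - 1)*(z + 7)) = z - 1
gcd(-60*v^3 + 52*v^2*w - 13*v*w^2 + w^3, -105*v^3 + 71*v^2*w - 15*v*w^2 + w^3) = 5*v - w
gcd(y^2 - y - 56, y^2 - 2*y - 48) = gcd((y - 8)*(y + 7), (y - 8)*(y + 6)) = y - 8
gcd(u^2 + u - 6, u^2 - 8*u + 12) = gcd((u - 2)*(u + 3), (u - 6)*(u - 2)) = u - 2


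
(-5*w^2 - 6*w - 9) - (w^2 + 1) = -6*w^2 - 6*w - 10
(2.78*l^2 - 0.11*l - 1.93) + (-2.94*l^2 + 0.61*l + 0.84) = -0.16*l^2 + 0.5*l - 1.09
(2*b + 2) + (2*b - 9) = 4*b - 7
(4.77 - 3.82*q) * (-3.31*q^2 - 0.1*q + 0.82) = 12.6442*q^3 - 15.4067*q^2 - 3.6094*q + 3.9114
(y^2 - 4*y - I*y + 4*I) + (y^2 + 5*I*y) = 2*y^2 - 4*y + 4*I*y + 4*I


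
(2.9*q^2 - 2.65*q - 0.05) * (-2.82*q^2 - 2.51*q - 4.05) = -8.178*q^4 + 0.194*q^3 - 4.9525*q^2 + 10.858*q + 0.2025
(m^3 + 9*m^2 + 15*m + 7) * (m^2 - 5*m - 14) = m^5 + 4*m^4 - 44*m^3 - 194*m^2 - 245*m - 98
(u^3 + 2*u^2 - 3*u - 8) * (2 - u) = -u^4 + 7*u^2 + 2*u - 16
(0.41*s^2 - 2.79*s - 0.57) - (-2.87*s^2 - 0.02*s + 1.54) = 3.28*s^2 - 2.77*s - 2.11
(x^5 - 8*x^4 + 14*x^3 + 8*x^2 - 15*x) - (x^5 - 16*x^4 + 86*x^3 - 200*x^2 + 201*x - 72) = 8*x^4 - 72*x^3 + 208*x^2 - 216*x + 72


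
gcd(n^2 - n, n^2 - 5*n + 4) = n - 1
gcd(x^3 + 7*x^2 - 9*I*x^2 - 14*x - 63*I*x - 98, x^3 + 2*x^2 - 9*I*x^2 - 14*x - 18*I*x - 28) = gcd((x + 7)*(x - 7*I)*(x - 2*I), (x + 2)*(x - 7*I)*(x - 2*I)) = x^2 - 9*I*x - 14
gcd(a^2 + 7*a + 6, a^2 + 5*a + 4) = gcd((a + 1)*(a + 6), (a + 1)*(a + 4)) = a + 1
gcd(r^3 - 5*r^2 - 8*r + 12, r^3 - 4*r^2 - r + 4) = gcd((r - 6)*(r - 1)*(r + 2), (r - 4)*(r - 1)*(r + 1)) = r - 1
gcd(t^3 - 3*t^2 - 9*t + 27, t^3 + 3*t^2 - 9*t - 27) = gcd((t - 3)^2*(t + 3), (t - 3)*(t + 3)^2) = t^2 - 9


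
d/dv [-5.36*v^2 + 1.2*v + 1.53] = 1.2 - 10.72*v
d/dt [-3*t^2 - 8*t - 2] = -6*t - 8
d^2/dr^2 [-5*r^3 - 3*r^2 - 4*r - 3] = -30*r - 6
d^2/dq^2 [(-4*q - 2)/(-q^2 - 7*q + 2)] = 4*((2*q + 1)*(2*q + 7)^2 - 3*(2*q + 5)*(q^2 + 7*q - 2))/(q^2 + 7*q - 2)^3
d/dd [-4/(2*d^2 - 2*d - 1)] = 8*(2*d - 1)/(-2*d^2 + 2*d + 1)^2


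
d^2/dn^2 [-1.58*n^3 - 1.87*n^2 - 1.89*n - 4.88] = -9.48*n - 3.74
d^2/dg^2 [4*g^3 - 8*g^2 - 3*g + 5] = 24*g - 16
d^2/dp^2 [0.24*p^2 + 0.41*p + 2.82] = 0.480000000000000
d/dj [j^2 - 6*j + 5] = 2*j - 6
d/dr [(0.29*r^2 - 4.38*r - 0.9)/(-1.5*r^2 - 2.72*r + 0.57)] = (-7.3588*r^2 - 2.3694*r - 4.9446)/(2.25*r^4 + 8.16*r^3 + 5.6884*r^2 - 3.1008*r + 0.3249)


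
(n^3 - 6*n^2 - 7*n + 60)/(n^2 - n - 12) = n - 5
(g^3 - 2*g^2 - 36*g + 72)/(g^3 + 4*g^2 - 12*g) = (g - 6)/g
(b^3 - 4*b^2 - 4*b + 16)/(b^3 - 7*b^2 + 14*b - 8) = (b + 2)/(b - 1)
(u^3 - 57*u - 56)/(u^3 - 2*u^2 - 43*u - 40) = (u + 7)/(u + 5)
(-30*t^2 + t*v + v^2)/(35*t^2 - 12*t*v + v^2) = (-6*t - v)/(7*t - v)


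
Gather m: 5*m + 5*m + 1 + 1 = 10*m + 2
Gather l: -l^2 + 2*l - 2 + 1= -l^2 + 2*l - 1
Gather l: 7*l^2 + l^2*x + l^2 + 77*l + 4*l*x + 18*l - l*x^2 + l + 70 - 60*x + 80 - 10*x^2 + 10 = l^2*(x + 8) + l*(-x^2 + 4*x + 96) - 10*x^2 - 60*x + 160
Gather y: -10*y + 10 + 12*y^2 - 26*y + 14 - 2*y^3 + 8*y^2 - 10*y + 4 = -2*y^3 + 20*y^2 - 46*y + 28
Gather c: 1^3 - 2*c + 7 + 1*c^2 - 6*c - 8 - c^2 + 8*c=0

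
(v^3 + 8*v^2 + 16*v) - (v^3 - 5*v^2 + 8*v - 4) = 13*v^2 + 8*v + 4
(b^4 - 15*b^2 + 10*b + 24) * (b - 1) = b^5 - b^4 - 15*b^3 + 25*b^2 + 14*b - 24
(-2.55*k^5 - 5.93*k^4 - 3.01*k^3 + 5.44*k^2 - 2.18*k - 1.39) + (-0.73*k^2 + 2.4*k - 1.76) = -2.55*k^5 - 5.93*k^4 - 3.01*k^3 + 4.71*k^2 + 0.22*k - 3.15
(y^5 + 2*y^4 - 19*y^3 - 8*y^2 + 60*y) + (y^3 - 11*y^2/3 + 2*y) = y^5 + 2*y^4 - 18*y^3 - 35*y^2/3 + 62*y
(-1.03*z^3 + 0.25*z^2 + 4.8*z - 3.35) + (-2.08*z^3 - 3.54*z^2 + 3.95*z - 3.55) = -3.11*z^3 - 3.29*z^2 + 8.75*z - 6.9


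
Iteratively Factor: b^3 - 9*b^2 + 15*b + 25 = (b - 5)*(b^2 - 4*b - 5) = (b - 5)^2*(b + 1)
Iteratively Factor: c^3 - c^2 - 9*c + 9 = (c - 1)*(c^2 - 9) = (c - 3)*(c - 1)*(c + 3)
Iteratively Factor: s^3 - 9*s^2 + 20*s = (s - 4)*(s^2 - 5*s) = (s - 5)*(s - 4)*(s)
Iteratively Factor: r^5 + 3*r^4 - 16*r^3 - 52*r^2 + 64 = (r + 4)*(r^4 - r^3 - 12*r^2 - 4*r + 16) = (r - 1)*(r + 4)*(r^3 - 12*r - 16) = (r - 1)*(r + 2)*(r + 4)*(r^2 - 2*r - 8) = (r - 1)*(r + 2)^2*(r + 4)*(r - 4)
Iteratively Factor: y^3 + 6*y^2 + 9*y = (y + 3)*(y^2 + 3*y) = (y + 3)^2*(y)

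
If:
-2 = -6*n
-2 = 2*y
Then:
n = 1/3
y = -1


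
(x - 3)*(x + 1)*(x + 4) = x^3 + 2*x^2 - 11*x - 12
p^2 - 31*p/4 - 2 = (p - 8)*(p + 1/4)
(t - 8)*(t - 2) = t^2 - 10*t + 16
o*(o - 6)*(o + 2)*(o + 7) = o^4 + 3*o^3 - 40*o^2 - 84*o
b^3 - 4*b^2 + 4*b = b*(b - 2)^2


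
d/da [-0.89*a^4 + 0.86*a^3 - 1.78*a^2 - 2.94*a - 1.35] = -3.56*a^3 + 2.58*a^2 - 3.56*a - 2.94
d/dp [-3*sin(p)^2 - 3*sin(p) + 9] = -3*sin(2*p) - 3*cos(p)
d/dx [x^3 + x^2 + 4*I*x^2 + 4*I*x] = 3*x^2 + x*(2 + 8*I) + 4*I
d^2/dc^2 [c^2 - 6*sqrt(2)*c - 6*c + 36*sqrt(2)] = 2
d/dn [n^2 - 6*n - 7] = 2*n - 6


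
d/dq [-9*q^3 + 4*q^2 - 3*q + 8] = -27*q^2 + 8*q - 3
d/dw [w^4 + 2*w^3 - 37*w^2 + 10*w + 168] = 4*w^3 + 6*w^2 - 74*w + 10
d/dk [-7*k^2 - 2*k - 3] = -14*k - 2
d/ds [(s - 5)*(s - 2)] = 2*s - 7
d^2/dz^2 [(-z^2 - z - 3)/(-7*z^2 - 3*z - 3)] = 4*(14*z^3 + 189*z^2 + 63*z - 18)/(343*z^6 + 441*z^5 + 630*z^4 + 405*z^3 + 270*z^2 + 81*z + 27)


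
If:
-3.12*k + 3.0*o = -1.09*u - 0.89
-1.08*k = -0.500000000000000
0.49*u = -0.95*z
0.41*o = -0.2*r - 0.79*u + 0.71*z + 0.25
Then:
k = 0.46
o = 0.704421768707483*z + 0.184814814814815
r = 9.76409863945578*z + 0.87112962962963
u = -1.93877551020408*z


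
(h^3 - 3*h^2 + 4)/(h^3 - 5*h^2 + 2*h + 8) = (h - 2)/(h - 4)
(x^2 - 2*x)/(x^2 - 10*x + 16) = x/(x - 8)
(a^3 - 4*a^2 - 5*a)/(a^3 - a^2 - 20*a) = (a + 1)/(a + 4)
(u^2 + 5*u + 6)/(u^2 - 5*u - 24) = (u + 2)/(u - 8)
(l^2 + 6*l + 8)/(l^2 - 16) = (l + 2)/(l - 4)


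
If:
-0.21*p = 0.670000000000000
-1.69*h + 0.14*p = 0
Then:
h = -0.26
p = -3.19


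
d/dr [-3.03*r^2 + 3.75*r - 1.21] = 3.75 - 6.06*r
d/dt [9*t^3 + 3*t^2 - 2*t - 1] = 27*t^2 + 6*t - 2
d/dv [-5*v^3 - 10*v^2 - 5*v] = -15*v^2 - 20*v - 5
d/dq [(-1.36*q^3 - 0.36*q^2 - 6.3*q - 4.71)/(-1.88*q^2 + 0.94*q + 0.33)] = (2.5568*q^4 - 2.5568*q^3 - 13.5288*q^2 - 17.9472*q + 2.3484)/(3.5344*q^4 - 3.5344*q^3 - 0.3572*q^2 + 0.6204*q + 0.1089)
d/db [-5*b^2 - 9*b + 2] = -10*b - 9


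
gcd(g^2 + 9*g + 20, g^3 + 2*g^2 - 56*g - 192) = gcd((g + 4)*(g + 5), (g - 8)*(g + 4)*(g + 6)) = g + 4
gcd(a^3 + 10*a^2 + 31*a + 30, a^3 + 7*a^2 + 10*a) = a^2 + 7*a + 10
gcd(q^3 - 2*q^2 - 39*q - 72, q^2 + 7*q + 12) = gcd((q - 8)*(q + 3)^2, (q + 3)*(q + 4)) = q + 3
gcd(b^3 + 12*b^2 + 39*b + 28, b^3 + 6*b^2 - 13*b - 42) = b + 7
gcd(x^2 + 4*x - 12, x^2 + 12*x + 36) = x + 6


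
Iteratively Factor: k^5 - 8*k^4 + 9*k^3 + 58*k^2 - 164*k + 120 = (k - 2)*(k^4 - 6*k^3 - 3*k^2 + 52*k - 60) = (k - 2)*(k + 3)*(k^3 - 9*k^2 + 24*k - 20) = (k - 5)*(k - 2)*(k + 3)*(k^2 - 4*k + 4) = (k - 5)*(k - 2)^2*(k + 3)*(k - 2)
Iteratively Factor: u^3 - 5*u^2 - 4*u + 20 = (u + 2)*(u^2 - 7*u + 10) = (u - 5)*(u + 2)*(u - 2)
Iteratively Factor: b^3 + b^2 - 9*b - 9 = (b + 3)*(b^2 - 2*b - 3) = (b - 3)*(b + 3)*(b + 1)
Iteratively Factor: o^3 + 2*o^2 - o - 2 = (o + 1)*(o^2 + o - 2) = (o + 1)*(o + 2)*(o - 1)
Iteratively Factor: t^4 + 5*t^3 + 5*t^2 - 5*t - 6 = (t - 1)*(t^3 + 6*t^2 + 11*t + 6) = (t - 1)*(t + 2)*(t^2 + 4*t + 3) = (t - 1)*(t + 2)*(t + 3)*(t + 1)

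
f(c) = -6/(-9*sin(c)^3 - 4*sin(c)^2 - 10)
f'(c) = -6*(27*sin(c)^2*cos(c) + 8*sin(c)*cos(c))/(-9*sin(c)^3 - 4*sin(c)^2 - 10)^2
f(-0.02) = 0.60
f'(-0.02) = 0.01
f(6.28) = 0.60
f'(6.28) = 0.00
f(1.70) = 0.26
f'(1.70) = 0.05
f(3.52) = 0.59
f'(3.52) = 0.04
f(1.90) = 0.28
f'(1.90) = 0.14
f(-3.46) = 0.56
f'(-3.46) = 0.26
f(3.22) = 0.60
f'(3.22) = -0.03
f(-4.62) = 0.26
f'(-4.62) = 0.04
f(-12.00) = 0.48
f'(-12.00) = -0.39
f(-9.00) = 0.60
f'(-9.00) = 0.07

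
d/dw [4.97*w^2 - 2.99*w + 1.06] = 9.94*w - 2.99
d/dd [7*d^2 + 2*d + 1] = 14*d + 2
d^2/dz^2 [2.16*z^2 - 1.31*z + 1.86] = 4.32000000000000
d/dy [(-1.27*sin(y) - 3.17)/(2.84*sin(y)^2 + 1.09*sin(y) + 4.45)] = (3.6068*sin(y)^2 + 18.0056*sin(y) - 2.1962)*cos(y)/(8.0656*sin(y)^4 + 6.1912*sin(y)^3 + 26.4641*sin(y)^2 + 9.701*sin(y) + 19.8025)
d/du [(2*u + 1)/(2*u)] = -1/(2*u^2)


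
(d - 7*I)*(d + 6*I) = d^2 - I*d + 42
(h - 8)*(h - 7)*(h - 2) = h^3 - 17*h^2 + 86*h - 112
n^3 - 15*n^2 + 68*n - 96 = (n - 8)*(n - 4)*(n - 3)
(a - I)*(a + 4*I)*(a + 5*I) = a^3 + 8*I*a^2 - 11*a + 20*I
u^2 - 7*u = u*(u - 7)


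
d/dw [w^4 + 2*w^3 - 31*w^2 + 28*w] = 4*w^3 + 6*w^2 - 62*w + 28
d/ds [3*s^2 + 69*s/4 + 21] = 6*s + 69/4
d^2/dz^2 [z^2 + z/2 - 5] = 2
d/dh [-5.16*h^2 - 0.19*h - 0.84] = -10.32*h - 0.19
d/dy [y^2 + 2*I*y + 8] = 2*y + 2*I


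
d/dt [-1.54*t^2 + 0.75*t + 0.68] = 0.75 - 3.08*t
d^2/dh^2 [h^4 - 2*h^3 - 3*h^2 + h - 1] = 12*h^2 - 12*h - 6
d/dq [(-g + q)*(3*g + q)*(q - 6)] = -3*g^2 + 4*g*q - 12*g + 3*q^2 - 12*q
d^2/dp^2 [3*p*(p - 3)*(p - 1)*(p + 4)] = 36*p^2 - 78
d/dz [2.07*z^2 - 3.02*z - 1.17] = 4.14*z - 3.02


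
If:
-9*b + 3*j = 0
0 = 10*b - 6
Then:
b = 3/5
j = 9/5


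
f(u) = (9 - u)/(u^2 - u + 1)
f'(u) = (1 - 2*u)*(9 - u)/(u^2 - u + 1)^2 - 1/(u^2 - u + 1)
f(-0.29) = 6.76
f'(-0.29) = 7.05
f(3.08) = 0.80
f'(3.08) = -0.69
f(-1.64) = 2.00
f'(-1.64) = 1.42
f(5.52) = 0.13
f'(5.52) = -0.09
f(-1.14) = 2.95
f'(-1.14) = 2.52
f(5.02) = 0.19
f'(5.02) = -0.13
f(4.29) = 0.31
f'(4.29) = -0.22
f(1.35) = 5.20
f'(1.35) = -6.68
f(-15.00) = 0.10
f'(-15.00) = 0.01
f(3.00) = 0.86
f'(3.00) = -0.76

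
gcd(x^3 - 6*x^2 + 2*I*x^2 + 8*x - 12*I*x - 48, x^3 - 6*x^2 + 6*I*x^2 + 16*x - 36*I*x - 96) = x^2 + x*(-6 - 2*I) + 12*I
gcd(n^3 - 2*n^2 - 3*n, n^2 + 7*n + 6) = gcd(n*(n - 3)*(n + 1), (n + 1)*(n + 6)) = n + 1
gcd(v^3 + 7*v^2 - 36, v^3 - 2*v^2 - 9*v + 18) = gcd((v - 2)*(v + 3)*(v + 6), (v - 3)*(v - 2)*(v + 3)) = v^2 + v - 6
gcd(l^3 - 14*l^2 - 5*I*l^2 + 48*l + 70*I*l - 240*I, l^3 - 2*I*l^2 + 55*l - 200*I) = l - 5*I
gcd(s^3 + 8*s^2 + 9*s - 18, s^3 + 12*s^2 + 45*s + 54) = s^2 + 9*s + 18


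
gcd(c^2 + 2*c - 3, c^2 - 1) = c - 1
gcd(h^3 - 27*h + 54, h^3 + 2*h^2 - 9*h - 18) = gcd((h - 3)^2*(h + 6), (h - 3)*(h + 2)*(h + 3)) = h - 3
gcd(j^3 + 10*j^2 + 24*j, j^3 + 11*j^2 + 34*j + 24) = j^2 + 10*j + 24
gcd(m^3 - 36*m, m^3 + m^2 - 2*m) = m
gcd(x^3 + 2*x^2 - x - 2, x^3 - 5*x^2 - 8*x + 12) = x^2 + x - 2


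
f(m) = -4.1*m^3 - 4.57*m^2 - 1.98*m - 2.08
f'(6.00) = -499.62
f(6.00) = -1064.08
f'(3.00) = -140.10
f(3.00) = -159.85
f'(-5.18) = -284.67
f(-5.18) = 455.42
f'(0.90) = -20.17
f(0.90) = -10.55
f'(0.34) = -6.51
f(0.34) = -3.44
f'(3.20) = -157.18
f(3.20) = -189.56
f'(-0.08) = -1.33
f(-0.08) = -1.95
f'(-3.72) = -138.19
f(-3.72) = 153.11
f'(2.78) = -122.45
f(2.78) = -130.99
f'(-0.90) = -3.72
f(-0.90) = -1.01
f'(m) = -12.3*m^2 - 9.14*m - 1.98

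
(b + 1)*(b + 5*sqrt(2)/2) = b^2 + b + 5*sqrt(2)*b/2 + 5*sqrt(2)/2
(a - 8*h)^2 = a^2 - 16*a*h + 64*h^2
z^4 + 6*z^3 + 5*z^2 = z^2*(z + 1)*(z + 5)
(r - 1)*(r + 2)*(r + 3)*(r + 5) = r^4 + 9*r^3 + 21*r^2 - r - 30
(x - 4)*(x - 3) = x^2 - 7*x + 12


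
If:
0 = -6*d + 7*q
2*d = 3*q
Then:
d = 0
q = 0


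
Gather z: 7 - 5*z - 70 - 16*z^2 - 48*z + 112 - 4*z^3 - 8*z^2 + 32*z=-4*z^3 - 24*z^2 - 21*z + 49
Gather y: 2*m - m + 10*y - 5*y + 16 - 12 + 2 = m + 5*y + 6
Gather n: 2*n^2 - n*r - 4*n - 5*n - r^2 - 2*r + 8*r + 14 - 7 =2*n^2 + n*(-r - 9) - r^2 + 6*r + 7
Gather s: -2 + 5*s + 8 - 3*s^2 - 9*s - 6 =-3*s^2 - 4*s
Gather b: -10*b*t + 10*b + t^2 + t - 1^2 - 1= b*(10 - 10*t) + t^2 + t - 2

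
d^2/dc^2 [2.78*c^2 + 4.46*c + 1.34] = 5.56000000000000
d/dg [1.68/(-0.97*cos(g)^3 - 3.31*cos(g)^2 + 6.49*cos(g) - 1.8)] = (-4.8888*cos(g)^2 - 11.1216*cos(g) + 10.9032)*sin(g)/(0.97*cos(g)^3 + 3.31*cos(g)^2 - 6.49*cos(g) + 1.8)^2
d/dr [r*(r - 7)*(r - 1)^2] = 4*r^3 - 27*r^2 + 30*r - 7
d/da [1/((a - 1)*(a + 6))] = (-2*a - 5)/(a^4 + 10*a^3 + 13*a^2 - 60*a + 36)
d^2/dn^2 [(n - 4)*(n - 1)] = 2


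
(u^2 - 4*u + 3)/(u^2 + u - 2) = (u - 3)/(u + 2)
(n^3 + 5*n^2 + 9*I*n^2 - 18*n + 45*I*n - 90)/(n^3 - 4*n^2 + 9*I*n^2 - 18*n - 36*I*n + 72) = (n + 5)/(n - 4)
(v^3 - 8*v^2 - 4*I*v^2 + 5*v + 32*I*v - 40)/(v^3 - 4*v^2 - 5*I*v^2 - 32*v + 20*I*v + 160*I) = (v + I)/(v + 4)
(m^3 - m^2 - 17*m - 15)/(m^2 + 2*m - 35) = (m^2 + 4*m + 3)/(m + 7)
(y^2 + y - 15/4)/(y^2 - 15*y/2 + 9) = (y + 5/2)/(y - 6)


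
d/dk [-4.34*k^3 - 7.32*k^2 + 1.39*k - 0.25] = -13.02*k^2 - 14.64*k + 1.39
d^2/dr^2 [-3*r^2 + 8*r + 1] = -6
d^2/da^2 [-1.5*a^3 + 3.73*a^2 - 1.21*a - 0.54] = 7.46 - 9.0*a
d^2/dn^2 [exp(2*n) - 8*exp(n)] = 4*(exp(n) - 2)*exp(n)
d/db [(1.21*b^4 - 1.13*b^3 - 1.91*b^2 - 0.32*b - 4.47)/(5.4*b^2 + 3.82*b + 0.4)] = (13.068*b^5 + 7.7646*b^4 - 6.6972*b^3 - 6.9242*b^2 + 46.748*b + 16.9474)/(29.16*b^4 + 41.256*b^3 + 18.9124*b^2 + 3.056*b + 0.16)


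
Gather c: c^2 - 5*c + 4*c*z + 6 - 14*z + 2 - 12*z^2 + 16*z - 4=c^2 + c*(4*z - 5) - 12*z^2 + 2*z + 4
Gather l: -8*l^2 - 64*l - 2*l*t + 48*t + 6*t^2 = -8*l^2 + l*(-2*t - 64) + 6*t^2 + 48*t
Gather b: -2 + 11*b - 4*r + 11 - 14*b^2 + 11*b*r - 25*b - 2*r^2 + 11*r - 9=-14*b^2 + b*(11*r - 14) - 2*r^2 + 7*r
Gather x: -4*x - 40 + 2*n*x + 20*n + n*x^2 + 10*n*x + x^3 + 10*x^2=20*n + x^3 + x^2*(n + 10) + x*(12*n - 4) - 40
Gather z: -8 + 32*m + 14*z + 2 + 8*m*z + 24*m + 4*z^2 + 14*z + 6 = 56*m + 4*z^2 + z*(8*m + 28)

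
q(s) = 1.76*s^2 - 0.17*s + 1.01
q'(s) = 3.52*s - 0.17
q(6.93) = 84.36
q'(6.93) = 24.22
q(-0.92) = 2.66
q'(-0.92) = -3.41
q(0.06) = 1.01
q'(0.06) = 0.04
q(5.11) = 46.10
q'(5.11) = 17.82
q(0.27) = 1.09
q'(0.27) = 0.78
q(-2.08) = 8.98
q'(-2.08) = -7.49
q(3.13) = 17.72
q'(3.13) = 10.85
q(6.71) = 79.11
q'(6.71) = 23.45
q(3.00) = 16.34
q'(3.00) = 10.39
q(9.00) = 142.04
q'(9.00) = 31.51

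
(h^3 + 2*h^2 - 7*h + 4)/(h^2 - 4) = (h^3 + 2*h^2 - 7*h + 4)/(h^2 - 4)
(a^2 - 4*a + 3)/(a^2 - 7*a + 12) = (a - 1)/(a - 4)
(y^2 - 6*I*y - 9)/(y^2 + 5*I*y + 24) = (y - 3*I)/(y + 8*I)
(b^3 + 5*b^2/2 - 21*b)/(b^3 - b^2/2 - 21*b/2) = (b + 6)/(b + 3)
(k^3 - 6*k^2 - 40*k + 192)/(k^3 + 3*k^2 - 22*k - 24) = (k - 8)/(k + 1)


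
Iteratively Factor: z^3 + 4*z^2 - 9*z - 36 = (z - 3)*(z^2 + 7*z + 12) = (z - 3)*(z + 4)*(z + 3)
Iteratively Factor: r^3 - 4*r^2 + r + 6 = (r - 3)*(r^2 - r - 2) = (r - 3)*(r - 2)*(r + 1)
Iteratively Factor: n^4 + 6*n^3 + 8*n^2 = (n)*(n^3 + 6*n^2 + 8*n) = n*(n + 4)*(n^2 + 2*n) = n^2*(n + 4)*(n + 2)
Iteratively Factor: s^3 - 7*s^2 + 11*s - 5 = (s - 1)*(s^2 - 6*s + 5) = (s - 1)^2*(s - 5)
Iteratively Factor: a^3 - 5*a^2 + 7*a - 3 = (a - 3)*(a^2 - 2*a + 1) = (a - 3)*(a - 1)*(a - 1)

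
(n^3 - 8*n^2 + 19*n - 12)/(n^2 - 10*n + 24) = (n^2 - 4*n + 3)/(n - 6)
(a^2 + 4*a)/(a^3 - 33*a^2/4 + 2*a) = 4*(a + 4)/(4*a^2 - 33*a + 8)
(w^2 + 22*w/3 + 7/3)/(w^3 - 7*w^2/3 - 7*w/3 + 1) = (3*w^2 + 22*w + 7)/(3*w^3 - 7*w^2 - 7*w + 3)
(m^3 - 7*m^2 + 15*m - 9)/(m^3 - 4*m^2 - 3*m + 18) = (m - 1)/(m + 2)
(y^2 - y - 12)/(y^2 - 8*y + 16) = (y + 3)/(y - 4)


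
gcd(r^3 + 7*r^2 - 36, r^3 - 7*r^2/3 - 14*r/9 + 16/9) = 1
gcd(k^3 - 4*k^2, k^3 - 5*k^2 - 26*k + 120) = k - 4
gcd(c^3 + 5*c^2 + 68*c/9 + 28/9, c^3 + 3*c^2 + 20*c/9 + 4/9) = c^2 + 8*c/3 + 4/3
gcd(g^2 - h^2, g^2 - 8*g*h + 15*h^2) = 1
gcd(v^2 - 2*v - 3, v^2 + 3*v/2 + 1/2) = v + 1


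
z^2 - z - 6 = (z - 3)*(z + 2)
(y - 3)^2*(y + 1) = y^3 - 5*y^2 + 3*y + 9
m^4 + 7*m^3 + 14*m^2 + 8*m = m*(m + 1)*(m + 2)*(m + 4)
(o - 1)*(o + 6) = o^2 + 5*o - 6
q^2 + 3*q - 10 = (q - 2)*(q + 5)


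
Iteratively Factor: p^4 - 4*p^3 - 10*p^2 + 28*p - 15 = (p + 3)*(p^3 - 7*p^2 + 11*p - 5) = (p - 1)*(p + 3)*(p^2 - 6*p + 5) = (p - 1)^2*(p + 3)*(p - 5)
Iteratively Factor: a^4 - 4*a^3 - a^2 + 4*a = (a - 4)*(a^3 - a) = (a - 4)*(a + 1)*(a^2 - a) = (a - 4)*(a - 1)*(a + 1)*(a)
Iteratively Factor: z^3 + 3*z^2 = (z)*(z^2 + 3*z) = z^2*(z + 3)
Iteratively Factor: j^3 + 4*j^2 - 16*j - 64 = (j + 4)*(j^2 - 16) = (j + 4)^2*(j - 4)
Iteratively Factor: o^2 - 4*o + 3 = (o - 1)*(o - 3)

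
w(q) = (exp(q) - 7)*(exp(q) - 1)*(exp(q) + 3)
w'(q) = (exp(q) - 7)*(exp(q) - 1)*exp(q) + (exp(q) - 7)*(exp(q) + 3)*exp(q) + (exp(q) - 1)*(exp(q) + 3)*exp(q) = (3*exp(2*q) - 10*exp(q) - 17)*exp(q)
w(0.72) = -26.36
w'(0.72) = -51.12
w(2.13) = 119.75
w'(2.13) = 936.42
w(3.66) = 50497.89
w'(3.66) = 160302.98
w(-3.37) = 20.41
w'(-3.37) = -0.60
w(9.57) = 2940647465391.11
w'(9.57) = 8822969400848.27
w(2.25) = 263.68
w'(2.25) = 1500.71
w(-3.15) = 20.26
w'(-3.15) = -0.75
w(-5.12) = 20.90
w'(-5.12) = -0.10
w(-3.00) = 20.14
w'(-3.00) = -0.87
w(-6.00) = 20.96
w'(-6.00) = -0.04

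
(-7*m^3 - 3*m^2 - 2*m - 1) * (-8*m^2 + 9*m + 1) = 56*m^5 - 39*m^4 - 18*m^3 - 13*m^2 - 11*m - 1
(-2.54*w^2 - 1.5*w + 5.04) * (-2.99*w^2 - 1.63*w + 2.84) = 7.5946*w^4 + 8.6252*w^3 - 19.8382*w^2 - 12.4752*w + 14.3136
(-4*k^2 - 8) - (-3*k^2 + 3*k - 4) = -k^2 - 3*k - 4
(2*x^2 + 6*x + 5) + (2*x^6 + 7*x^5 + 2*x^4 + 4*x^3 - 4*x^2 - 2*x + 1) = 2*x^6 + 7*x^5 + 2*x^4 + 4*x^3 - 2*x^2 + 4*x + 6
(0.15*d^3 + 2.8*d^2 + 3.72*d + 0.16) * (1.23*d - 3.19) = 0.1845*d^4 + 2.9655*d^3 - 4.3564*d^2 - 11.67*d - 0.5104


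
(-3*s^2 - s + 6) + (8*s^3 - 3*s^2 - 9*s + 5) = 8*s^3 - 6*s^2 - 10*s + 11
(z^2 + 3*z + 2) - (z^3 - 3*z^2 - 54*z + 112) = -z^3 + 4*z^2 + 57*z - 110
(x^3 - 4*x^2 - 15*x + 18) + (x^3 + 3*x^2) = 2*x^3 - x^2 - 15*x + 18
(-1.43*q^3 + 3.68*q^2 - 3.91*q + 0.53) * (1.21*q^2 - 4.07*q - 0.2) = -1.7303*q^5 + 10.2729*q^4 - 19.4227*q^3 + 15.819*q^2 - 1.3751*q - 0.106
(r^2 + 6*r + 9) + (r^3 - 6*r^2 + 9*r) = r^3 - 5*r^2 + 15*r + 9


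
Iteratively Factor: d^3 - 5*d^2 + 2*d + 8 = (d - 2)*(d^2 - 3*d - 4) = (d - 2)*(d + 1)*(d - 4)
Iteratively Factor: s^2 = (s)*(s)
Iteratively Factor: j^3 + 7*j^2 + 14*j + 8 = (j + 4)*(j^2 + 3*j + 2) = (j + 2)*(j + 4)*(j + 1)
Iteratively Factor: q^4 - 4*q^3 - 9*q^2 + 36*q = (q - 3)*(q^3 - q^2 - 12*q) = (q - 3)*(q + 3)*(q^2 - 4*q) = q*(q - 3)*(q + 3)*(q - 4)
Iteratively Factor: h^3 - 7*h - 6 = (h + 1)*(h^2 - h - 6) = (h + 1)*(h + 2)*(h - 3)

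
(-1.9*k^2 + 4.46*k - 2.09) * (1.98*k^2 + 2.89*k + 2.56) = -3.762*k^4 + 3.3398*k^3 + 3.8872*k^2 + 5.3775*k - 5.3504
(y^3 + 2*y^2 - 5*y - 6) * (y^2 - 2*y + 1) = y^5 - 8*y^3 + 6*y^2 + 7*y - 6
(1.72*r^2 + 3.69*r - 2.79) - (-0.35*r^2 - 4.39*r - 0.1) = 2.07*r^2 + 8.08*r - 2.69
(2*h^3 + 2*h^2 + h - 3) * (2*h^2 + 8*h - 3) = 4*h^5 + 20*h^4 + 12*h^3 - 4*h^2 - 27*h + 9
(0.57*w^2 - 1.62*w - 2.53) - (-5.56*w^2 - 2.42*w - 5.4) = 6.13*w^2 + 0.8*w + 2.87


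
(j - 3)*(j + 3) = j^2 - 9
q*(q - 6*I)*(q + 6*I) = q^3 + 36*q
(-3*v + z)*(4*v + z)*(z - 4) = -12*v^2*z + 48*v^2 + v*z^2 - 4*v*z + z^3 - 4*z^2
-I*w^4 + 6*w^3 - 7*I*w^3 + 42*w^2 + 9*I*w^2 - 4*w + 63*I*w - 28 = (w + 7)*(w + I)*(w + 4*I)*(-I*w + 1)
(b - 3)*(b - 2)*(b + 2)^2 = b^4 - b^3 - 10*b^2 + 4*b + 24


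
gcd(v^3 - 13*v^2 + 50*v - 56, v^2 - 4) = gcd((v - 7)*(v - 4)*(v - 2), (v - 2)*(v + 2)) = v - 2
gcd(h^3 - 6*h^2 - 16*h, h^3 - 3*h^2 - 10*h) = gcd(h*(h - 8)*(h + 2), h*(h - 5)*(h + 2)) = h^2 + 2*h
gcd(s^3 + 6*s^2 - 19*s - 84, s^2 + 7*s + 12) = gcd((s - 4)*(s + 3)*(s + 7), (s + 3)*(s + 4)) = s + 3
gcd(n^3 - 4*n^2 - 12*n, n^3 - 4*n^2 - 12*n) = n^3 - 4*n^2 - 12*n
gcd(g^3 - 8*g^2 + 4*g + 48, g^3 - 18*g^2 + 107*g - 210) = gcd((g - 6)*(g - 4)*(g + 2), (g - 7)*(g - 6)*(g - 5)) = g - 6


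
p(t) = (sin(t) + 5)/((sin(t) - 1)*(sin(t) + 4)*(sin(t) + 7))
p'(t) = -(sin(t) + 5)*cos(t)/((sin(t) - 1)*(sin(t) + 4)*(sin(t) + 7)^2) + cos(t)/((sin(t) - 1)*(sin(t) + 4)*(sin(t) + 7)) - (sin(t) + 5)*cos(t)/((sin(t) - 1)*(sin(t) + 4)^2*(sin(t) + 7)) - (sin(t) + 5)*cos(t)/((sin(t) - 1)^2*(sin(t) + 4)*(sin(t) + 7))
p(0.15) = -0.20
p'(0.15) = -0.20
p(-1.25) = -0.11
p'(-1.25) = -0.01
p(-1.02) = -0.12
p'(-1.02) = -0.02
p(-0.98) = -0.12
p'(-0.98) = -0.02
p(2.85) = -0.24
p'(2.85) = 0.28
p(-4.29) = -1.73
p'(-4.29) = 7.96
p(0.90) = -0.72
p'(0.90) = -1.98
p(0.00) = -0.18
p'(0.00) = -0.14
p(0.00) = -0.18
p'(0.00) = -0.14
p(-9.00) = -0.14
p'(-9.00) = 0.06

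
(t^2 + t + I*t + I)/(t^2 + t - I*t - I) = (t + I)/(t - I)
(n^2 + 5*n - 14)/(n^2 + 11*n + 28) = (n - 2)/(n + 4)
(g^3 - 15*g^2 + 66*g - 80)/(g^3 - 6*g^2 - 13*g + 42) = (g^2 - 13*g + 40)/(g^2 - 4*g - 21)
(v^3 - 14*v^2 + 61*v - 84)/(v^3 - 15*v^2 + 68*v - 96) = (v - 7)/(v - 8)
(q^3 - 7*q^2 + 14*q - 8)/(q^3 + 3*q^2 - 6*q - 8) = (q^2 - 5*q + 4)/(q^2 + 5*q + 4)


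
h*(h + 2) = h^2 + 2*h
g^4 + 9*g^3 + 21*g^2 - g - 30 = (g - 1)*(g + 2)*(g + 3)*(g + 5)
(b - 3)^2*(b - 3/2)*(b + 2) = b^4 - 11*b^3/2 + 3*b^2 + 45*b/2 - 27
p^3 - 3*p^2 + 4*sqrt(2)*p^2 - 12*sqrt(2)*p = p*(p - 3)*(p + 4*sqrt(2))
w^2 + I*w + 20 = (w - 4*I)*(w + 5*I)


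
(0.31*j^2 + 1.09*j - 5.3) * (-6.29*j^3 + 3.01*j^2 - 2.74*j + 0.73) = -1.9499*j^5 - 5.923*j^4 + 35.7685*j^3 - 18.7133*j^2 + 15.3177*j - 3.869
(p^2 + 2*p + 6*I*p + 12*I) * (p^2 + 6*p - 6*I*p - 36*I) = p^4 + 8*p^3 + 48*p^2 + 288*p + 432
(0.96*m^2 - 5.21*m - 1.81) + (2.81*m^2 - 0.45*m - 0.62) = 3.77*m^2 - 5.66*m - 2.43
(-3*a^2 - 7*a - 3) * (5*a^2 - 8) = -15*a^4 - 35*a^3 + 9*a^2 + 56*a + 24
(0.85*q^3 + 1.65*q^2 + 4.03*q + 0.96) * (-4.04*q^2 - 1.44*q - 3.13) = -3.434*q^5 - 7.89*q^4 - 21.3177*q^3 - 14.8461*q^2 - 13.9963*q - 3.0048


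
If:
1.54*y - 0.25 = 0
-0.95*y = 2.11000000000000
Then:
No Solution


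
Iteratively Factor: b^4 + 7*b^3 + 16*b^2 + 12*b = (b + 2)*(b^3 + 5*b^2 + 6*b) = b*(b + 2)*(b^2 + 5*b + 6) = b*(b + 2)*(b + 3)*(b + 2)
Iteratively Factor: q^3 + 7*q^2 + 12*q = (q + 4)*(q^2 + 3*q) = (q + 3)*(q + 4)*(q)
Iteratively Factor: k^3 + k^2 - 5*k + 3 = (k - 1)*(k^2 + 2*k - 3) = (k - 1)*(k + 3)*(k - 1)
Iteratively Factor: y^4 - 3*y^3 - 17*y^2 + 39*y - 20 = (y + 4)*(y^3 - 7*y^2 + 11*y - 5) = (y - 1)*(y + 4)*(y^2 - 6*y + 5) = (y - 1)^2*(y + 4)*(y - 5)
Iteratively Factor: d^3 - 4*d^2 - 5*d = (d - 5)*(d^2 + d) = (d - 5)*(d + 1)*(d)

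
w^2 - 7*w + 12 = (w - 4)*(w - 3)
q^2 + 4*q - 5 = (q - 1)*(q + 5)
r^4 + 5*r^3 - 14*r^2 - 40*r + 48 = (r - 1)*(r + 6)*(r - 2*sqrt(2))*(r + 2*sqrt(2))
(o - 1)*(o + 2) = o^2 + o - 2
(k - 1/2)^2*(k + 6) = k^3 + 5*k^2 - 23*k/4 + 3/2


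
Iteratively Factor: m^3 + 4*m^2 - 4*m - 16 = (m + 2)*(m^2 + 2*m - 8) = (m + 2)*(m + 4)*(m - 2)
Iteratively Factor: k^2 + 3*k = (k + 3)*(k)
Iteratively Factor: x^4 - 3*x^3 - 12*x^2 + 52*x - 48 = (x - 3)*(x^3 - 12*x + 16) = (x - 3)*(x - 2)*(x^2 + 2*x - 8) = (x - 3)*(x - 2)*(x + 4)*(x - 2)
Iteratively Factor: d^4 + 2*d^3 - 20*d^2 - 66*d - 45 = (d + 1)*(d^3 + d^2 - 21*d - 45) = (d - 5)*(d + 1)*(d^2 + 6*d + 9) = (d - 5)*(d + 1)*(d + 3)*(d + 3)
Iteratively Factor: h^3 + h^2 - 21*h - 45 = (h - 5)*(h^2 + 6*h + 9) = (h - 5)*(h + 3)*(h + 3)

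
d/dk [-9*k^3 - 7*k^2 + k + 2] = -27*k^2 - 14*k + 1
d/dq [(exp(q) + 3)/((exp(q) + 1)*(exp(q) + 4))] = (-exp(2*q) - 6*exp(q) - 11)*exp(q)/(exp(4*q) + 10*exp(3*q) + 33*exp(2*q) + 40*exp(q) + 16)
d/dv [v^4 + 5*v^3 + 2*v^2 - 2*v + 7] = 4*v^3 + 15*v^2 + 4*v - 2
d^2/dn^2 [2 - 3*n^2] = -6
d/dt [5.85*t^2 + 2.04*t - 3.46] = 11.7*t + 2.04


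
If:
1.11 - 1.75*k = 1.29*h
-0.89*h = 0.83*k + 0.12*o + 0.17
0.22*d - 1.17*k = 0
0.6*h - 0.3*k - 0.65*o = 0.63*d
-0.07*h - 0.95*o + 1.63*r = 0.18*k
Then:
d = 4.56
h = -0.30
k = 0.86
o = -5.10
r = -2.89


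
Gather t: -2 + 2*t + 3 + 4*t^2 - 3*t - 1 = 4*t^2 - t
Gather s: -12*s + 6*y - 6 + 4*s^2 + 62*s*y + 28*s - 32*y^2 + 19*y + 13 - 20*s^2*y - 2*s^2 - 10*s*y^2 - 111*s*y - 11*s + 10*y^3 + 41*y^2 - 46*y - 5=s^2*(2 - 20*y) + s*(-10*y^2 - 49*y + 5) + 10*y^3 + 9*y^2 - 21*y + 2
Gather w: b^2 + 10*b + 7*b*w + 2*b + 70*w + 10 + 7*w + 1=b^2 + 12*b + w*(7*b + 77) + 11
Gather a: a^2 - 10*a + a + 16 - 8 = a^2 - 9*a + 8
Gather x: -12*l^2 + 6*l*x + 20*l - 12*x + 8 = -12*l^2 + 20*l + x*(6*l - 12) + 8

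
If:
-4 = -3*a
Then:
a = 4/3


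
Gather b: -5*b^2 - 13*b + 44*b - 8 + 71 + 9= -5*b^2 + 31*b + 72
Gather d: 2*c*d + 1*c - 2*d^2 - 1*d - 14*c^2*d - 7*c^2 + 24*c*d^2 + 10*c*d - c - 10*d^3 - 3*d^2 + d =-7*c^2 - 10*d^3 + d^2*(24*c - 5) + d*(-14*c^2 + 12*c)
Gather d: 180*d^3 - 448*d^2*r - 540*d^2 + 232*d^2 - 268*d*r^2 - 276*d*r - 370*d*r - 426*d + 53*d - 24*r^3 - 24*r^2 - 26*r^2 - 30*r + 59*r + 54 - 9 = 180*d^3 + d^2*(-448*r - 308) + d*(-268*r^2 - 646*r - 373) - 24*r^3 - 50*r^2 + 29*r + 45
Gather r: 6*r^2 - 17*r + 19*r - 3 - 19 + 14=6*r^2 + 2*r - 8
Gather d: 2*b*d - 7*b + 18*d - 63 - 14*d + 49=-7*b + d*(2*b + 4) - 14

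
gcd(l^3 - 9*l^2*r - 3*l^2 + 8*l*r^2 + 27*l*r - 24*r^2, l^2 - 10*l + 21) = l - 3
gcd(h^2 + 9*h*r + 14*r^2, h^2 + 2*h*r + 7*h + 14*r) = h + 2*r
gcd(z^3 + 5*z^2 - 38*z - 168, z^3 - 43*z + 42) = z^2 + z - 42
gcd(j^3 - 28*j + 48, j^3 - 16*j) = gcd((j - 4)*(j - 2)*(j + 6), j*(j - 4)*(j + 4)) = j - 4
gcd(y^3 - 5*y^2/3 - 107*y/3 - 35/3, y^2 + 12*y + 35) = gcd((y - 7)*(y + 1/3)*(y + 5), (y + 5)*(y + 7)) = y + 5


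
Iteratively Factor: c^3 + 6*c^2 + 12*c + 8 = (c + 2)*(c^2 + 4*c + 4) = (c + 2)^2*(c + 2)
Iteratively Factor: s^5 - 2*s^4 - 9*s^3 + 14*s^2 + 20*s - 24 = (s - 1)*(s^4 - s^3 - 10*s^2 + 4*s + 24) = (s - 1)*(s + 2)*(s^3 - 3*s^2 - 4*s + 12) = (s - 1)*(s + 2)^2*(s^2 - 5*s + 6) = (s - 3)*(s - 1)*(s + 2)^2*(s - 2)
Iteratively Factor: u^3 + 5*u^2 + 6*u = (u + 2)*(u^2 + 3*u) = u*(u + 2)*(u + 3)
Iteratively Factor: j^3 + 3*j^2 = (j)*(j^2 + 3*j) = j*(j + 3)*(j)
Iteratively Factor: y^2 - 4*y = (y - 4)*(y)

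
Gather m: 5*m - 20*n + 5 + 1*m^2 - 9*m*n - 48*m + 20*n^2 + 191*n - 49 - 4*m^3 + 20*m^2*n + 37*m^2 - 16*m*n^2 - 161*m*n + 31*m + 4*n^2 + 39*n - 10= -4*m^3 + m^2*(20*n + 38) + m*(-16*n^2 - 170*n - 12) + 24*n^2 + 210*n - 54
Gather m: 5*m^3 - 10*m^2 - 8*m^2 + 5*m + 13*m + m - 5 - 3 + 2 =5*m^3 - 18*m^2 + 19*m - 6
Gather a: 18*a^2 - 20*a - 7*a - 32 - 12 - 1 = 18*a^2 - 27*a - 45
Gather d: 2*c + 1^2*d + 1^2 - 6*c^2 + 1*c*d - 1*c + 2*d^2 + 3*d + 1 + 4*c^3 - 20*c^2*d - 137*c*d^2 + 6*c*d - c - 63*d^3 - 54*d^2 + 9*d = 4*c^3 - 6*c^2 - 63*d^3 + d^2*(-137*c - 52) + d*(-20*c^2 + 7*c + 13) + 2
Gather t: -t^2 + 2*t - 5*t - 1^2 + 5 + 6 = -t^2 - 3*t + 10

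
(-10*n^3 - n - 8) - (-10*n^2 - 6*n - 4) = -10*n^3 + 10*n^2 + 5*n - 4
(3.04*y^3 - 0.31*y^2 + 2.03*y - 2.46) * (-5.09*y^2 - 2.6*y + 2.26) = -15.4736*y^5 - 6.3261*y^4 - 2.6563*y^3 + 6.5428*y^2 + 10.9838*y - 5.5596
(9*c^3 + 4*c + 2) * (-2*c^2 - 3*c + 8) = -18*c^5 - 27*c^4 + 64*c^3 - 16*c^2 + 26*c + 16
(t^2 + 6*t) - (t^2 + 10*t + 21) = -4*t - 21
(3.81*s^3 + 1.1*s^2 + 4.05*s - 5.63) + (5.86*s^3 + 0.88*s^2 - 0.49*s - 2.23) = 9.67*s^3 + 1.98*s^2 + 3.56*s - 7.86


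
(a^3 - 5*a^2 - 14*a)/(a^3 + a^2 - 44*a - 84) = a/(a + 6)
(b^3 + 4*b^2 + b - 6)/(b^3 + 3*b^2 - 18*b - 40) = (b^2 + 2*b - 3)/(b^2 + b - 20)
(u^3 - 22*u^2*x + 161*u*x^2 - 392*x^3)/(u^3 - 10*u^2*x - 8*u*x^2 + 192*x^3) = (-u^2 + 14*u*x - 49*x^2)/(-u^2 + 2*u*x + 24*x^2)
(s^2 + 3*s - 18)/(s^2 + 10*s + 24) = (s - 3)/(s + 4)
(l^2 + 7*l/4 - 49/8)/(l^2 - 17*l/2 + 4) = (8*l^2 + 14*l - 49)/(4*(2*l^2 - 17*l + 8))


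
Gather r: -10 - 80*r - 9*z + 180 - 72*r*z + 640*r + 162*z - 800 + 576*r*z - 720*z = r*(504*z + 560) - 567*z - 630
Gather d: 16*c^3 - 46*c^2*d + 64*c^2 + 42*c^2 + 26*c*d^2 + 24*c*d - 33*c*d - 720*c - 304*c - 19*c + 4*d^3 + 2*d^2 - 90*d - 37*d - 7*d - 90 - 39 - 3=16*c^3 + 106*c^2 - 1043*c + 4*d^3 + d^2*(26*c + 2) + d*(-46*c^2 - 9*c - 134) - 132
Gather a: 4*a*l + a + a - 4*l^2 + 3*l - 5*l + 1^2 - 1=a*(4*l + 2) - 4*l^2 - 2*l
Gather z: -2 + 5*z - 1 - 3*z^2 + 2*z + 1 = -3*z^2 + 7*z - 2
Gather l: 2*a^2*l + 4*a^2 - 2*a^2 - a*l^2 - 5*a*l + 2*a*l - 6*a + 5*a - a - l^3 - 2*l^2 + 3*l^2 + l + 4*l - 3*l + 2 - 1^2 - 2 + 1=2*a^2 - 2*a - l^3 + l^2*(1 - a) + l*(2*a^2 - 3*a + 2)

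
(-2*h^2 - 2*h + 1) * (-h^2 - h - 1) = 2*h^4 + 4*h^3 + 3*h^2 + h - 1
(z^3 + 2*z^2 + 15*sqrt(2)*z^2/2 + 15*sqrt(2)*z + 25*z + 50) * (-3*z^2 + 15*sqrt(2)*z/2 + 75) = -3*z^5 - 15*sqrt(2)*z^4 - 6*z^4 - 30*sqrt(2)*z^3 + 225*z^3/2 + 225*z^2 + 750*sqrt(2)*z^2 + 1875*z + 1500*sqrt(2)*z + 3750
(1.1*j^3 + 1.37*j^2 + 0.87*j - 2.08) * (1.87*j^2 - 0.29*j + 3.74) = 2.057*j^5 + 2.2429*j^4 + 5.3436*j^3 + 0.981900000000001*j^2 + 3.857*j - 7.7792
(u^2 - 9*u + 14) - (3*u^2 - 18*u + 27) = -2*u^2 + 9*u - 13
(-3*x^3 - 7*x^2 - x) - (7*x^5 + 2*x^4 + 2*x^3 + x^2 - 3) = -7*x^5 - 2*x^4 - 5*x^3 - 8*x^2 - x + 3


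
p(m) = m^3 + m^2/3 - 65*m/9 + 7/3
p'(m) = 3*m^2 + 2*m/3 - 65/9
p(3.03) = 11.33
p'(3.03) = 22.34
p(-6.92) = -263.10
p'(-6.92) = 131.82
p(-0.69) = 7.15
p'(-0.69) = -6.25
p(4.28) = 55.93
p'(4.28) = 50.59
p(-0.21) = 3.86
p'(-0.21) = -7.23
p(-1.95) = 10.27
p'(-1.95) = 2.89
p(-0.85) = 8.10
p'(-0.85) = -5.62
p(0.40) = -0.44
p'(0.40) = -6.48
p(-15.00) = -3189.33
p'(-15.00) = 657.78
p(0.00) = 2.33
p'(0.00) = -7.22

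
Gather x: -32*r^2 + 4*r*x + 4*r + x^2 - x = -32*r^2 + 4*r + x^2 + x*(4*r - 1)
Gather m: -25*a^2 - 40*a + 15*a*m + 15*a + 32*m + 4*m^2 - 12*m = -25*a^2 - 25*a + 4*m^2 + m*(15*a + 20)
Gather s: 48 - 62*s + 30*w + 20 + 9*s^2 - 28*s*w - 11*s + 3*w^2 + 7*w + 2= 9*s^2 + s*(-28*w - 73) + 3*w^2 + 37*w + 70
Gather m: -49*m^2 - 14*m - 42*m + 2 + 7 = -49*m^2 - 56*m + 9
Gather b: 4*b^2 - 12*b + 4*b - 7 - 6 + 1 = 4*b^2 - 8*b - 12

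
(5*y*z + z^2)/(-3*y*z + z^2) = (-5*y - z)/(3*y - z)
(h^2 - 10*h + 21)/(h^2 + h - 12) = (h - 7)/(h + 4)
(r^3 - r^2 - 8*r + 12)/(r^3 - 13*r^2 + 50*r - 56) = (r^2 + r - 6)/(r^2 - 11*r + 28)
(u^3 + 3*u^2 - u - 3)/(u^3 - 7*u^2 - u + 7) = (u + 3)/(u - 7)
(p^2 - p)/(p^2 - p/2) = 2*(p - 1)/(2*p - 1)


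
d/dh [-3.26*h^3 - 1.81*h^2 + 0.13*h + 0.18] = -9.78*h^2 - 3.62*h + 0.13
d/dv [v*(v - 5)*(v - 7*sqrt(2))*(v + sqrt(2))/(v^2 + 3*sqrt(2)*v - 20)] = (2*v^5 - 5*v^4 + 3*sqrt(2)*v^4 - 152*v^3 - 30*sqrt(2)*v^3 + 410*v^2 + 318*sqrt(2)*v^2 - 1200*sqrt(2)*v + 560*v - 1400)/(v^4 + 6*sqrt(2)*v^3 - 22*v^2 - 120*sqrt(2)*v + 400)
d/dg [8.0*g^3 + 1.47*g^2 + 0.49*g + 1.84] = 24.0*g^2 + 2.94*g + 0.49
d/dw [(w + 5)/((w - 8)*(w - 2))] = (-w^2 - 10*w + 66)/(w^4 - 20*w^3 + 132*w^2 - 320*w + 256)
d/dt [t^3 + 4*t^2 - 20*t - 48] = 3*t^2 + 8*t - 20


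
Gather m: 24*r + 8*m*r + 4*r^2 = 8*m*r + 4*r^2 + 24*r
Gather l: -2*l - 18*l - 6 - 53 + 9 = -20*l - 50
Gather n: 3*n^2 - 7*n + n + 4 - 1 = 3*n^2 - 6*n + 3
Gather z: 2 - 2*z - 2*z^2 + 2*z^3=2*z^3 - 2*z^2 - 2*z + 2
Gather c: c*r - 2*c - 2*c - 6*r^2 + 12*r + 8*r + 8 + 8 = c*(r - 4) - 6*r^2 + 20*r + 16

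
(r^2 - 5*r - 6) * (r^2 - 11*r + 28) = r^4 - 16*r^3 + 77*r^2 - 74*r - 168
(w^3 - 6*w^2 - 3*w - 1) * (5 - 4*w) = -4*w^4 + 29*w^3 - 18*w^2 - 11*w - 5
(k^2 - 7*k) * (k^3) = k^5 - 7*k^4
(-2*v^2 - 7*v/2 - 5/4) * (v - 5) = -2*v^3 + 13*v^2/2 + 65*v/4 + 25/4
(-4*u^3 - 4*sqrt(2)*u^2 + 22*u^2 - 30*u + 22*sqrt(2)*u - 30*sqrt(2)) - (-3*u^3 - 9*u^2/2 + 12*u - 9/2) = -u^3 - 4*sqrt(2)*u^2 + 53*u^2/2 - 42*u + 22*sqrt(2)*u - 30*sqrt(2) + 9/2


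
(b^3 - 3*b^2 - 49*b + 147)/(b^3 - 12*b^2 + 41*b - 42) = (b + 7)/(b - 2)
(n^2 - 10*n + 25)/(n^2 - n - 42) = (-n^2 + 10*n - 25)/(-n^2 + n + 42)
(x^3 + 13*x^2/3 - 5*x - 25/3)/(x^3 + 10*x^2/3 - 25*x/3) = (x + 1)/x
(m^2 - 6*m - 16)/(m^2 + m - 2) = (m - 8)/(m - 1)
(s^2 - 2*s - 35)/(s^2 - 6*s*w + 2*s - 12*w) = (s^2 - 2*s - 35)/(s^2 - 6*s*w + 2*s - 12*w)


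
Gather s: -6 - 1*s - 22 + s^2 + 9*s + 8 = s^2 + 8*s - 20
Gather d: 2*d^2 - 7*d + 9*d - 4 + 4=2*d^2 + 2*d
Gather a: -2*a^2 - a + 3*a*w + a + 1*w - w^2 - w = -2*a^2 + 3*a*w - w^2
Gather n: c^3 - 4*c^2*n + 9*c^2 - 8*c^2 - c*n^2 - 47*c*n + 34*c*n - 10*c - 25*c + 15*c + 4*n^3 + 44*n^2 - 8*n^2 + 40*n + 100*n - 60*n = c^3 + c^2 - 20*c + 4*n^3 + n^2*(36 - c) + n*(-4*c^2 - 13*c + 80)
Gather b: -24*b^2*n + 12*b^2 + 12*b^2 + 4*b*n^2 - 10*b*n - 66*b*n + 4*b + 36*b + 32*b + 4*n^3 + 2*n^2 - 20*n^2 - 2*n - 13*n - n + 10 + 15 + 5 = b^2*(24 - 24*n) + b*(4*n^2 - 76*n + 72) + 4*n^3 - 18*n^2 - 16*n + 30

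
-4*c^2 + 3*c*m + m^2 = (-c + m)*(4*c + m)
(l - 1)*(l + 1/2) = l^2 - l/2 - 1/2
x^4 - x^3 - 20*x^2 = x^2*(x - 5)*(x + 4)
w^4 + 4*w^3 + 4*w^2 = w^2*(w + 2)^2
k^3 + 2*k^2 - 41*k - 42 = (k - 6)*(k + 1)*(k + 7)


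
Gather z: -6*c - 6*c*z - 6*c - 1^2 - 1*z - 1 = -12*c + z*(-6*c - 1) - 2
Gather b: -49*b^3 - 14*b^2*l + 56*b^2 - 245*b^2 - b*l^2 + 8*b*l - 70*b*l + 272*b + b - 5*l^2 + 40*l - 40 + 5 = -49*b^3 + b^2*(-14*l - 189) + b*(-l^2 - 62*l + 273) - 5*l^2 + 40*l - 35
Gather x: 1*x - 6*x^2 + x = -6*x^2 + 2*x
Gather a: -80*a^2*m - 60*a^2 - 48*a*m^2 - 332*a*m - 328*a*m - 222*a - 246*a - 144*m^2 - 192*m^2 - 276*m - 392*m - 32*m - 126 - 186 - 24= a^2*(-80*m - 60) + a*(-48*m^2 - 660*m - 468) - 336*m^2 - 700*m - 336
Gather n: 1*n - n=0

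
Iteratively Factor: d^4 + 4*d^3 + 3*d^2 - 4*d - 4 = (d + 2)*(d^3 + 2*d^2 - d - 2) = (d + 1)*(d + 2)*(d^2 + d - 2) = (d - 1)*(d + 1)*(d + 2)*(d + 2)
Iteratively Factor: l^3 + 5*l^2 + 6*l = (l + 2)*(l^2 + 3*l) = (l + 2)*(l + 3)*(l)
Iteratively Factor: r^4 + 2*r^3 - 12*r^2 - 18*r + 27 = (r - 3)*(r^3 + 5*r^2 + 3*r - 9) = (r - 3)*(r - 1)*(r^2 + 6*r + 9) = (r - 3)*(r - 1)*(r + 3)*(r + 3)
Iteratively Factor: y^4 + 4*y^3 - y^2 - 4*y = (y)*(y^3 + 4*y^2 - y - 4) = y*(y + 1)*(y^2 + 3*y - 4) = y*(y - 1)*(y + 1)*(y + 4)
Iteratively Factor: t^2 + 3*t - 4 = (t + 4)*(t - 1)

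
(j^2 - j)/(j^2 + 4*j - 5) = j/(j + 5)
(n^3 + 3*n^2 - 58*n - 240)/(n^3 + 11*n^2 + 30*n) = (n - 8)/n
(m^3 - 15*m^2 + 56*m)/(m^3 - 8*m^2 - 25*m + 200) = m*(m - 7)/(m^2 - 25)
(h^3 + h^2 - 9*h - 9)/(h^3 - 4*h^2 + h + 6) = (h + 3)/(h - 2)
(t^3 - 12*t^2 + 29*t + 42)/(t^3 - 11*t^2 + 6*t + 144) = (t^2 - 6*t - 7)/(t^2 - 5*t - 24)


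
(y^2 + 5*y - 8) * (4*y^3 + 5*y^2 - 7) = 4*y^5 + 25*y^4 - 7*y^3 - 47*y^2 - 35*y + 56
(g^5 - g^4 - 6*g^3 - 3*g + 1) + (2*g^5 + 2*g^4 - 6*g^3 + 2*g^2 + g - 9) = 3*g^5 + g^4 - 12*g^3 + 2*g^2 - 2*g - 8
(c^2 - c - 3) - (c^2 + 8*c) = -9*c - 3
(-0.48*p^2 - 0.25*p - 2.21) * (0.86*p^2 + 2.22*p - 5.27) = -0.4128*p^4 - 1.2806*p^3 + 0.0739999999999998*p^2 - 3.5887*p + 11.6467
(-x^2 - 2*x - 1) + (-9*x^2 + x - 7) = -10*x^2 - x - 8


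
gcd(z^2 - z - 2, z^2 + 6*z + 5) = z + 1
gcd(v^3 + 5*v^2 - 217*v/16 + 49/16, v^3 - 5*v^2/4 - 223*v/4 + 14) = v^2 + 27*v/4 - 7/4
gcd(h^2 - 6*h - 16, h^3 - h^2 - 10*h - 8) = h + 2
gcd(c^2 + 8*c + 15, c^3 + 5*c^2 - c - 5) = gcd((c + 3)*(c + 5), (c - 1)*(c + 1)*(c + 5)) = c + 5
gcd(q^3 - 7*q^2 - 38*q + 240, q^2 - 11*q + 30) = q - 5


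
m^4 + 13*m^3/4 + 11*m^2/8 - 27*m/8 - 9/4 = (m - 1)*(m + 3/4)*(m + 3/2)*(m + 2)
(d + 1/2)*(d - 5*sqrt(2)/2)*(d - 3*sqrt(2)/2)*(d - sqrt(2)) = d^4 - 5*sqrt(2)*d^3 + d^3/2 - 5*sqrt(2)*d^2/2 + 31*d^2/2 - 15*sqrt(2)*d/2 + 31*d/4 - 15*sqrt(2)/4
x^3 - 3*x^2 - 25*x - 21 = (x - 7)*(x + 1)*(x + 3)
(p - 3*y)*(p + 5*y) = p^2 + 2*p*y - 15*y^2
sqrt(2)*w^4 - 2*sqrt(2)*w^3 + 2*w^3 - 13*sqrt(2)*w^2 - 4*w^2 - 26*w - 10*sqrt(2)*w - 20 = (w - 5)*(w + 2)*(w + sqrt(2))*(sqrt(2)*w + sqrt(2))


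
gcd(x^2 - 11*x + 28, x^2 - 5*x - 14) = x - 7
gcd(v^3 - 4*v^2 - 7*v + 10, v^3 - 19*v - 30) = v^2 - 3*v - 10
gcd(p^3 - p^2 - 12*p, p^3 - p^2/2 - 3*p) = p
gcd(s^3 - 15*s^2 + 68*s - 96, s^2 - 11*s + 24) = s^2 - 11*s + 24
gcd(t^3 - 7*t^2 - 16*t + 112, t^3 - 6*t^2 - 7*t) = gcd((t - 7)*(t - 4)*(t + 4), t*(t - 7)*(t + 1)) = t - 7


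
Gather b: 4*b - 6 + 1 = 4*b - 5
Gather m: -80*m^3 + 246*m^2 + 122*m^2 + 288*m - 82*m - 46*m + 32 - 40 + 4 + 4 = -80*m^3 + 368*m^2 + 160*m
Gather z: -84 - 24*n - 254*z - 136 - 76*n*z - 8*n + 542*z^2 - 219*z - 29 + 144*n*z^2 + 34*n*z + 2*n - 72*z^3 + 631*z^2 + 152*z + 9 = -30*n - 72*z^3 + z^2*(144*n + 1173) + z*(-42*n - 321) - 240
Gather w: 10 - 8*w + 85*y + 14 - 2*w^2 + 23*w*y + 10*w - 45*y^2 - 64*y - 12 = -2*w^2 + w*(23*y + 2) - 45*y^2 + 21*y + 12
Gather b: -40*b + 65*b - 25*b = 0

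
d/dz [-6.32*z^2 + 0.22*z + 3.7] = 0.22 - 12.64*z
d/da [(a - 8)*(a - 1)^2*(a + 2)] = 4*a^3 - 24*a^2 - 6*a + 26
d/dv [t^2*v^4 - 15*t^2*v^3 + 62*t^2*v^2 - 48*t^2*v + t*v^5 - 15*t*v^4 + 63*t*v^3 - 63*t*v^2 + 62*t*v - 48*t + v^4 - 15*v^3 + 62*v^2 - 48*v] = 4*t^2*v^3 - 45*t^2*v^2 + 124*t^2*v - 48*t^2 + 5*t*v^4 - 60*t*v^3 + 189*t*v^2 - 126*t*v + 62*t + 4*v^3 - 45*v^2 + 124*v - 48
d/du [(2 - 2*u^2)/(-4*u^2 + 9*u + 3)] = 2*(-9*u^2 + 2*u - 9)/(16*u^4 - 72*u^3 + 57*u^2 + 54*u + 9)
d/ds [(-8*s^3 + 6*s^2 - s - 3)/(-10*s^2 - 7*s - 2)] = (80*s^4 + 112*s^3 - 4*s^2 - 84*s - 19)/(100*s^4 + 140*s^3 + 89*s^2 + 28*s + 4)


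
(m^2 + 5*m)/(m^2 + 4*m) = (m + 5)/(m + 4)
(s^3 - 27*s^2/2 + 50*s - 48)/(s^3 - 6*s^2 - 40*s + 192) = (s - 3/2)/(s + 6)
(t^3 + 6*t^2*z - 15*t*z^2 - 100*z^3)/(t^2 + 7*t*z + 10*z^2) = (t^2 + t*z - 20*z^2)/(t + 2*z)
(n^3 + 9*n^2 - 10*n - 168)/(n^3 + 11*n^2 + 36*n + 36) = (n^2 + 3*n - 28)/(n^2 + 5*n + 6)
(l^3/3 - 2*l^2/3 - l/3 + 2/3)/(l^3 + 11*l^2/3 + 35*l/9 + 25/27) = 9*(l^3 - 2*l^2 - l + 2)/(27*l^3 + 99*l^2 + 105*l + 25)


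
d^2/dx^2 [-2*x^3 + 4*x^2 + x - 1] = 8 - 12*x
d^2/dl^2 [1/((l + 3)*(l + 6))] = 2*((l + 3)^2 + (l + 3)*(l + 6) + (l + 6)^2)/((l + 3)^3*(l + 6)^3)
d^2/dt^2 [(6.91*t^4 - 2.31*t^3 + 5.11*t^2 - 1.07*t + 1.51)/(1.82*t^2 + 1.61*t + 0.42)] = (45.7773680000001*t^6 + 121.486092*t^5 + 139.16049*t^4 + 29.281518*t^3 + 11.828796*t^2 + 29.010156*t + 8.76953)/(6.028568*t^6 + 15.998892*t^5 + 18.32649*t^4 + 11.557385*t^3 + 4.22919*t^2 + 0.852012*t + 0.074088)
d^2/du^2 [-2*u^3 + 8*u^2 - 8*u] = 16 - 12*u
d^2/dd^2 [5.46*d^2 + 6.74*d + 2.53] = 10.9200000000000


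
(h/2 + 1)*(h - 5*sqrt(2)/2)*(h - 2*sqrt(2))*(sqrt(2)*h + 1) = sqrt(2)*h^4/2 - 4*h^3 + sqrt(2)*h^3 - 8*h^2 + 11*sqrt(2)*h^2/4 + 5*h + 11*sqrt(2)*h/2 + 10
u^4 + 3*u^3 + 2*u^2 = u^2*(u + 1)*(u + 2)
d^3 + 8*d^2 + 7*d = d*(d + 1)*(d + 7)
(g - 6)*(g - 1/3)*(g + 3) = g^3 - 10*g^2/3 - 17*g + 6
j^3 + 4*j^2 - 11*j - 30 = (j - 3)*(j + 2)*(j + 5)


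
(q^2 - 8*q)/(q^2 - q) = (q - 8)/(q - 1)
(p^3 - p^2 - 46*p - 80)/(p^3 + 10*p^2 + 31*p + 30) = (p - 8)/(p + 3)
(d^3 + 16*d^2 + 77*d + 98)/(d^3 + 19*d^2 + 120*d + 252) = (d^2 + 9*d + 14)/(d^2 + 12*d + 36)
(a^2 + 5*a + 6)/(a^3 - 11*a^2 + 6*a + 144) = (a + 2)/(a^2 - 14*a + 48)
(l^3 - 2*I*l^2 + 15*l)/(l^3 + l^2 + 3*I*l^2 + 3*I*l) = (l - 5*I)/(l + 1)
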